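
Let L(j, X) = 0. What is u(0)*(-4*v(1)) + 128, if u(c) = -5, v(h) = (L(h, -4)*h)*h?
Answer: 128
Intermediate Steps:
v(h) = 0 (v(h) = (0*h)*h = 0*h = 0)
u(0)*(-4*v(1)) + 128 = -(-20)*0 + 128 = -5*0 + 128 = 0 + 128 = 128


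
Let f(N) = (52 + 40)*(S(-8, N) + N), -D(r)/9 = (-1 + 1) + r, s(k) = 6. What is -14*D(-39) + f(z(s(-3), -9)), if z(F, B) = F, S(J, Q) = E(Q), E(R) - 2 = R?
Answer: -3626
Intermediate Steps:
E(R) = 2 + R
S(J, Q) = 2 + Q
D(r) = -9*r (D(r) = -9*((-1 + 1) + r) = -9*(0 + r) = -9*r)
f(N) = 184 + 184*N (f(N) = (52 + 40)*((2 + N) + N) = 92*(2 + 2*N) = 184 + 184*N)
-14*D(-39) + f(z(s(-3), -9)) = -(-126)*(-39) + (184 + 184*6) = -14*351 + (184 + 1104) = -4914 + 1288 = -3626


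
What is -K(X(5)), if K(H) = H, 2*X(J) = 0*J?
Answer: 0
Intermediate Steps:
X(J) = 0 (X(J) = (0*J)/2 = (1/2)*0 = 0)
-K(X(5)) = -1*0 = 0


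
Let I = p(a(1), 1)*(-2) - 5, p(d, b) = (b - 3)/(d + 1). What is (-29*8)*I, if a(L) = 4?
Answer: 4872/5 ≈ 974.40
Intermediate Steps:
p(d, b) = (-3 + b)/(1 + d)
I = -21/5 (I = ((-3 + 1)/(1 + 4))*(-2) - 5 = (-2/5)*(-2) - 5 = ((⅕)*(-2))*(-2) - 5 = -⅖*(-2) - 5 = ⅘ - 5 = -21/5 ≈ -4.2000)
(-29*8)*I = -29*8*(-21/5) = -232*(-21/5) = 4872/5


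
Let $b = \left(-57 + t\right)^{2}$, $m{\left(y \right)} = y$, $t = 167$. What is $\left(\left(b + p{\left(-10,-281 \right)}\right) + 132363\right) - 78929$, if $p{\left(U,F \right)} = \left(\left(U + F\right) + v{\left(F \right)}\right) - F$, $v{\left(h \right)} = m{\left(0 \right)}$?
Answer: $65524$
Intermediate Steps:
$v{\left(h \right)} = 0$
$p{\left(U,F \right)} = U$ ($p{\left(U,F \right)} = \left(\left(U + F\right) + 0\right) - F = \left(\left(F + U\right) + 0\right) - F = \left(F + U\right) - F = U$)
$b = 12100$ ($b = \left(-57 + 167\right)^{2} = 110^{2} = 12100$)
$\left(\left(b + p{\left(-10,-281 \right)}\right) + 132363\right) - 78929 = \left(\left(12100 - 10\right) + 132363\right) - 78929 = \left(12090 + 132363\right) - 78929 = 144453 - 78929 = 65524$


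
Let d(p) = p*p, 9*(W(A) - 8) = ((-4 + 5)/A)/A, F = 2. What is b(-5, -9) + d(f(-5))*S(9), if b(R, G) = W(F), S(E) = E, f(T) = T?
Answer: 8389/36 ≈ 233.03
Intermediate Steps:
W(A) = 8 + 1/(9*A**2) (W(A) = 8 + (((-4 + 5)/A)/A)/9 = 8 + ((1/A)/A)/9 = 8 + (1/(A*A))/9 = 8 + 1/(9*A**2))
d(p) = p**2
b(R, G) = 289/36 (b(R, G) = 8 + (1/9)/2**2 = 8 + (1/9)*(1/4) = 8 + 1/36 = 289/36)
b(-5, -9) + d(f(-5))*S(9) = 289/36 + (-5)**2*9 = 289/36 + 25*9 = 289/36 + 225 = 8389/36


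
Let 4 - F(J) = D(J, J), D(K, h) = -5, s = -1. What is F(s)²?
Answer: 81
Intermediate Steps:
F(J) = 9 (F(J) = 4 - 1*(-5) = 4 + 5 = 9)
F(s)² = 9² = 81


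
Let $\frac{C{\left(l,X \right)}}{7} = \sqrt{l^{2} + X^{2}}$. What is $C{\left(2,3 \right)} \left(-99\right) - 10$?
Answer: $-10 - 693 \sqrt{13} \approx -2508.6$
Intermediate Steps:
$C{\left(l,X \right)} = 7 \sqrt{X^{2} + l^{2}}$ ($C{\left(l,X \right)} = 7 \sqrt{l^{2} + X^{2}} = 7 \sqrt{X^{2} + l^{2}}$)
$C{\left(2,3 \right)} \left(-99\right) - 10 = 7 \sqrt{3^{2} + 2^{2}} \left(-99\right) - 10 = 7 \sqrt{9 + 4} \left(-99\right) - 10 = 7 \sqrt{13} \left(-99\right) - 10 = - 693 \sqrt{13} - 10 = -10 - 693 \sqrt{13}$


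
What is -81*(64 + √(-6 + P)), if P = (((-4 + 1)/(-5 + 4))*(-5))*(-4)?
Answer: -5184 - 243*√6 ≈ -5779.2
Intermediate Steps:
P = 60 (P = (-3/(-1)*(-5))*(-4) = (-3*(-1)*(-5))*(-4) = (3*(-5))*(-4) = -15*(-4) = 60)
-81*(64 + √(-6 + P)) = -81*(64 + √(-6 + 60)) = -81*(64 + √54) = -81*(64 + 3*√6) = -5184 - 243*√6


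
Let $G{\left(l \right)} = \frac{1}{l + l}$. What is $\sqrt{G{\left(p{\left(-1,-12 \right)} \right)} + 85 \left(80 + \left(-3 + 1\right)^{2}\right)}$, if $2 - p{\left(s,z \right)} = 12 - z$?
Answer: $\frac{\sqrt{3455749}}{22} \approx 84.498$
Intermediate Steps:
$p{\left(s,z \right)} = -10 + z$ ($p{\left(s,z \right)} = 2 - \left(12 - z\right) = 2 + \left(-12 + z\right) = -10 + z$)
$G{\left(l \right)} = \frac{1}{2 l}$
$\sqrt{G{\left(p{\left(-1,-12 \right)} \right)} + 85 \left(80 + \left(-3 + 1\right)^{2}\right)} = \sqrt{\frac{1}{2 \left(-10 - 12\right)} + 85 \left(80 + \left(-3 + 1\right)^{2}\right)} = \sqrt{\frac{1}{2 \left(-22\right)} + 85 \left(80 + \left(-2\right)^{2}\right)} = \sqrt{\frac{1}{2} \left(- \frac{1}{22}\right) + 85 \left(80 + 4\right)} = \sqrt{- \frac{1}{44} + 85 \cdot 84} = \sqrt{- \frac{1}{44} + 7140} = \sqrt{\frac{314159}{44}} = \frac{\sqrt{3455749}}{22}$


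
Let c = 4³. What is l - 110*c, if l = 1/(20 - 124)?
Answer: -732161/104 ≈ -7040.0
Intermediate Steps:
c = 64
l = -1/104 (l = 1/(-104) = -1/104 ≈ -0.0096154)
l - 110*c = -1/104 - 110*64 = -1/104 - 7040 = -732161/104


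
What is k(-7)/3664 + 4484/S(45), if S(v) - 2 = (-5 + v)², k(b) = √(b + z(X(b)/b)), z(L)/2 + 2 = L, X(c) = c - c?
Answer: 2242/801 + I*√11/3664 ≈ 2.799 + 0.00090519*I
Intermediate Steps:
X(c) = 0
z(L) = -4 + 2*L
k(b) = √(-4 + b) (k(b) = √(b + (-4 + 2*(0/b))) = √(b + (-4 + 2*0)) = √(b + (-4 + 0)) = √(b - 4) = √(-4 + b))
S(v) = 2 + (-5 + v)²
k(-7)/3664 + 4484/S(45) = √(-4 - 7)/3664 + 4484/(2 + (-5 + 45)²) = √(-11)*(1/3664) + 4484/(2 + 40²) = (I*√11)*(1/3664) + 4484/(2 + 1600) = I*√11/3664 + 4484/1602 = I*√11/3664 + 4484*(1/1602) = I*√11/3664 + 2242/801 = 2242/801 + I*√11/3664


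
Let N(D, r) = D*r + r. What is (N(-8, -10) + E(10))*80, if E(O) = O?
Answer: 6400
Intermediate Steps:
N(D, r) = r + D*r
(N(-8, -10) + E(10))*80 = (-10*(1 - 8) + 10)*80 = (-10*(-7) + 10)*80 = (70 + 10)*80 = 80*80 = 6400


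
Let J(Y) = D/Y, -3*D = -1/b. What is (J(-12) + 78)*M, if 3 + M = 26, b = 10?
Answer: 645817/360 ≈ 1793.9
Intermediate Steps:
M = 23 (M = -3 + 26 = 23)
D = 1/30 (D = -(-1)/(3*10) = -⅓*(-⅒) = 1/30 ≈ 0.033333)
J(Y) = 1/(30*Y)
(J(-12) + 78)*M = ((1/30)/(-12) + 78)*23 = ((1/30)*(-1/12) + 78)*23 = (-1/360 + 78)*23 = (28079/360)*23 = 645817/360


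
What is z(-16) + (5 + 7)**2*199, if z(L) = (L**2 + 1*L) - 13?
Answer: 28883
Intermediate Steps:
z(L) = -13 + L + L**2 (z(L) = (L**2 + L) - 13 = (L + L**2) - 13 = -13 + L + L**2)
z(-16) + (5 + 7)**2*199 = (-13 - 16 + (-16)**2) + (5 + 7)**2*199 = (-13 - 16 + 256) + 12**2*199 = 227 + 144*199 = 227 + 28656 = 28883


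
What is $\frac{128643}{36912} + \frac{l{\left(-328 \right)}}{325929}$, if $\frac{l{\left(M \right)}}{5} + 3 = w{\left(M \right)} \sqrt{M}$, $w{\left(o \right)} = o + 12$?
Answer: $\frac{4658658963}{1336743472} - \frac{3160 i \sqrt{82}}{325929} \approx 3.4851 - 0.087795 i$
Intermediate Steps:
$w{\left(o \right)} = 12 + o$
$l{\left(M \right)} = -15 + 5 \sqrt{M} \left(12 + M\right)$ ($l{\left(M \right)} = -15 + 5 \left(12 + M\right) \sqrt{M} = -15 + 5 \sqrt{M} \left(12 + M\right)$)
$\frac{128643}{36912} + \frac{l{\left(-328 \right)}}{325929} = \frac{128643}{36912} + \frac{-15 + 5 \sqrt{-328} \left(12 - 328\right)}{325929} = 128643 \cdot \frac{1}{36912} + \left(-15 + 5 \cdot 2 i \sqrt{82} \left(-316\right)\right) \frac{1}{325929} = \frac{42881}{12304} + \left(-15 - 3160 i \sqrt{82}\right) \frac{1}{325929} = \frac{42881}{12304} - \left(\frac{5}{108643} + \frac{3160 i \sqrt{82}}{325929}\right) = \frac{4658658963}{1336743472} - \frac{3160 i \sqrt{82}}{325929}$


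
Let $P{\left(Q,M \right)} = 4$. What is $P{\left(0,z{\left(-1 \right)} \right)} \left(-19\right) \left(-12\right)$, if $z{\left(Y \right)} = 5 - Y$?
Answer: $912$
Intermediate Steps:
$P{\left(0,z{\left(-1 \right)} \right)} \left(-19\right) \left(-12\right) = 4 \left(-19\right) \left(-12\right) = \left(-76\right) \left(-12\right) = 912$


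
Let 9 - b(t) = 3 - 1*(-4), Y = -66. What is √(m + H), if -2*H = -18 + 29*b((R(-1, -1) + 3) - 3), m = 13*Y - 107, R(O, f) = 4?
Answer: I*√985 ≈ 31.385*I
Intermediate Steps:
m = -965 (m = 13*(-66) - 107 = -858 - 107 = -965)
b(t) = 2 (b(t) = 9 - (3 - 1*(-4)) = 9 - (3 + 4) = 9 - 1*7 = 9 - 7 = 2)
H = -20 (H = -(-18 + 29*2)/2 = -(-18 + 58)/2 = -½*40 = -20)
√(m + H) = √(-965 - 20) = √(-985) = I*√985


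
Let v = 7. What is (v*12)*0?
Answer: 0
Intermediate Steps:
(v*12)*0 = (7*12)*0 = 84*0 = 0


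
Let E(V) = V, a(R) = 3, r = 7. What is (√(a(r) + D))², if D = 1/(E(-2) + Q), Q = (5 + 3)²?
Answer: 187/62 ≈ 3.0161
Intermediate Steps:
Q = 64 (Q = 8² = 64)
D = 1/62 (D = 1/(-2 + 64) = 1/62 ≈ 0.016129)
(√(a(r) + D))² = (√(3 + 1/62))² = (√(187/62))² = (√11594/62)² = 187/62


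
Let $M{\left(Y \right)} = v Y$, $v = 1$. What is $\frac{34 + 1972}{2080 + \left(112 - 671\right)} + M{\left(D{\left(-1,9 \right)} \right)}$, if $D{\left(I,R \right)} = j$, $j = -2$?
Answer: $- \frac{1036}{1521} \approx -0.68113$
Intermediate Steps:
$D{\left(I,R \right)} = -2$
$M{\left(Y \right)} = Y$ ($M{\left(Y \right)} = 1 Y = Y$)
$\frac{34 + 1972}{2080 + \left(112 - 671\right)} + M{\left(D{\left(-1,9 \right)} \right)} = \frac{34 + 1972}{2080 + \left(112 - 671\right)} - 2 = \frac{2006}{2080 + \left(112 - 671\right)} - 2 = \frac{2006}{2080 - 559} - 2 = \frac{2006}{1521} - 2 = - \frac{1036}{1521}$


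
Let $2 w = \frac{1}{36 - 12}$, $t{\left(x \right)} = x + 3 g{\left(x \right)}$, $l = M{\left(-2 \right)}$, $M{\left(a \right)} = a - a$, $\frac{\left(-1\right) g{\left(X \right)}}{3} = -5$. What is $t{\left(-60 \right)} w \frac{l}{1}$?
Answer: $0$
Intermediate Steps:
$g{\left(X \right)} = 15$ ($g{\left(X \right)} = \left(-3\right) \left(-5\right) = 15$)
$M{\left(a \right)} = 0$
$l = 0$
$t{\left(x \right)} = 45 + x$ ($t{\left(x \right)} = x + 3 \cdot 15 = x + 45 = 45 + x$)
$w = \frac{1}{48}$ ($w = \frac{1}{2 \left(36 - 12\right)} = \frac{1}{2 \cdot 24} = \frac{1}{2} \cdot \frac{1}{24} = \frac{1}{48} \approx 0.020833$)
$t{\left(-60 \right)} w \frac{l}{1} = \left(45 - 60\right) \frac{0 \cdot 1^{-1}}{48} = - 15 \frac{0 \cdot 1}{48} = - 15 \cdot \frac{1}{48} \cdot 0 = \left(-15\right) 0 = 0$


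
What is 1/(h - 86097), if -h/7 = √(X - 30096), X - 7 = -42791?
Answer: I/(-86097*I + 28*√4555) ≈ -1.1609e-5 + 2.5481e-7*I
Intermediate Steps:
X = -42784 (X = 7 - 42791 = -42784)
h = -28*I*√4555 (h = -7*√(-42784 - 30096) = -28*I*√4555 ≈ -1889.7*I)
1/(h - 86097) = 1/(-28*I*√4555 - 86097) = 1/(-86097 - 28*I*√4555)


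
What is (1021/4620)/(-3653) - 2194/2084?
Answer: -9257489651/8792844060 ≈ -1.0528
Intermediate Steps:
(1021/4620)/(-3653) - 2194/2084 = (1021*(1/4620))*(-1/3653) - 2194*1/2084 = (1021/4620)*(-1/3653) - 1097/1042 = -1021/16876860 - 1097/1042 = -9257489651/8792844060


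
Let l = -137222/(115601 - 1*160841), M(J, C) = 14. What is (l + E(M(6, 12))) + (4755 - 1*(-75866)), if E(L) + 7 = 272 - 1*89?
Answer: 1827696751/22620 ≈ 80800.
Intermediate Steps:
l = 68611/22620 (l = -137222/(115601 - 160841) = -137222/(-45240) = -137222*(-1/45240) = 68611/22620 ≈ 3.0332)
E(L) = 176 (E(L) = -7 + (272 - 1*89) = -7 + (272 - 89) = -7 + 183 = 176)
(l + E(M(6, 12))) + (4755 - 1*(-75866)) = (68611/22620 + 176) + (4755 - 1*(-75866)) = 4049731/22620 + (4755 + 75866) = 4049731/22620 + 80621 = 1827696751/22620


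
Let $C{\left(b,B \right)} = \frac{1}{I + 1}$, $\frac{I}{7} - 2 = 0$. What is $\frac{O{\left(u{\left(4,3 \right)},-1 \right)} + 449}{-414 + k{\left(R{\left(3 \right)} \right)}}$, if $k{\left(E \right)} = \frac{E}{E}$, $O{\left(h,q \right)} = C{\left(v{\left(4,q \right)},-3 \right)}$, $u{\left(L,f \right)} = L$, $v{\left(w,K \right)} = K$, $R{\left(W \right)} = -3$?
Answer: $- \frac{6736}{6195} \approx -1.0873$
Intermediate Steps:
$I = 14$ ($I = 14 + 7 \cdot 0 = 14 + 0 = 14$)
$C{\left(b,B \right)} = \frac{1}{15}$ ($C{\left(b,B \right)} = \frac{1}{14 + 1} = \frac{1}{15}$)
$O{\left(h,q \right)} = \frac{1}{15}$
$k{\left(E \right)} = 1$
$\frac{O{\left(u{\left(4,3 \right)},-1 \right)} + 449}{-414 + k{\left(R{\left(3 \right)} \right)}} = \frac{\frac{1}{15} + 449}{-414 + 1} = \frac{6736}{15 \left(-413\right)} = \frac{6736}{15} \left(- \frac{1}{413}\right) = - \frac{6736}{6195}$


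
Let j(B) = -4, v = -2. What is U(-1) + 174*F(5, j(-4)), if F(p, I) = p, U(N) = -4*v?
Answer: 878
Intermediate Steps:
U(N) = 8 (U(N) = -4*(-2) = 8)
U(-1) + 174*F(5, j(-4)) = 8 + 174*5 = 8 + 870 = 878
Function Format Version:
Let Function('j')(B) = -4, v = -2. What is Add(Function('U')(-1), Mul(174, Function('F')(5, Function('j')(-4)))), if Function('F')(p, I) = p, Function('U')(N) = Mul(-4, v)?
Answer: 878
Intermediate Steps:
Function('U')(N) = 8 (Function('U')(N) = Mul(-4, -2) = 8)
Add(Function('U')(-1), Mul(174, Function('F')(5, Function('j')(-4)))) = Add(8, Mul(174, 5)) = Add(8, 870) = 878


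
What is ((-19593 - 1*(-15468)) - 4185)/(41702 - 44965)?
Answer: 8310/3263 ≈ 2.5467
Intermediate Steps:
((-19593 - 1*(-15468)) - 4185)/(41702 - 44965) = ((-19593 + 15468) - 4185)/(-3263) = (-4125 - 4185)*(-1/3263) = -8310*(-1/3263) = 8310/3263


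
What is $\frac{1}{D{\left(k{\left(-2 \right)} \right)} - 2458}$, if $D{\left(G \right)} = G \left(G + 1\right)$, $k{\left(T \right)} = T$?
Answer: $- \frac{1}{2456} \approx -0.00040717$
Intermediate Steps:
$D{\left(G \right)} = G \left(1 + G\right)$
$\frac{1}{D{\left(k{\left(-2 \right)} \right)} - 2458} = \frac{1}{- 2 \left(1 - 2\right) - 2458} = \frac{1}{\left(-2\right) \left(-1\right) - 2458} = \frac{1}{2 - 2458} = \frac{1}{-2456} = - \frac{1}{2456}$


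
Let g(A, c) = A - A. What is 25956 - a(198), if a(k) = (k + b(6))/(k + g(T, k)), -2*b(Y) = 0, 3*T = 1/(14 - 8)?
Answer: 25955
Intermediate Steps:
T = 1/18 (T = 1/(3*(14 - 8)) = (1/3)/6 = (1/3)*(1/6) = 1/18 ≈ 0.055556)
g(A, c) = 0
b(Y) = 0 (b(Y) = -1/2*0 = 0)
a(k) = 1 (a(k) = (k + 0)/(k + 0) = k/k = 1)
25956 - a(198) = 25956 - 1*1 = 25956 - 1 = 25955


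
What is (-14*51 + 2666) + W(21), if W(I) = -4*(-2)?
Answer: 1960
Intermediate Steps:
W(I) = 8
(-14*51 + 2666) + W(21) = (-14*51 + 2666) + 8 = (-714 + 2666) + 8 = 1952 + 8 = 1960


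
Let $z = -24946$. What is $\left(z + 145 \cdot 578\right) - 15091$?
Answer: $43773$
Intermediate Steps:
$\left(z + 145 \cdot 578\right) - 15091 = \left(-24946 + 145 \cdot 578\right) - 15091 = \left(-24946 + 83810\right) - 15091 = 58864 - 15091 = 43773$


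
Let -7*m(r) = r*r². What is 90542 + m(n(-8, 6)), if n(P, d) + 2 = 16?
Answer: 90150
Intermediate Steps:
n(P, d) = 14 (n(P, d) = -2 + 16 = 14)
m(r) = -r³/7 (m(r) = -r*r²/7 = -r³/7)
90542 + m(n(-8, 6)) = 90542 - ⅐*14³ = 90542 - ⅐*2744 = 90542 - 392 = 90150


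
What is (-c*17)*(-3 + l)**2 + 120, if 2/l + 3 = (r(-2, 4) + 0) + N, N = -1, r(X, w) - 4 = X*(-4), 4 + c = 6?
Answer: -1097/8 ≈ -137.13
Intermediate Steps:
c = 2 (c = -4 + 6 = 2)
r(X, w) = 4 - 4*X (r(X, w) = 4 + X*(-4) = 4 - 4*X)
l = 1/4 (l = 2/(-3 + (((4 - 4*(-2)) + 0) - 1)) = 2/(-3 + (((4 + 8) + 0) - 1)) = 2/(-3 + ((12 + 0) - 1)) = 2/(-3 + (12 - 1)) = 2/(-3 + 11) = 2/8 = 2*(1/8) = 1/4 ≈ 0.25000)
(-c*17)*(-3 + l)**2 + 120 = (-1*2*17)*(-3 + 1/4)**2 + 120 = (-2*17)*(-11/4)**2 + 120 = -34*121/16 + 120 = -2057/8 + 120 = -1097/8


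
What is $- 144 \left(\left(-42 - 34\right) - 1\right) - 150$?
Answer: $10938$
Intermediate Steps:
$- 144 \left(\left(-42 - 34\right) - 1\right) - 150 = - 144 \left(-76 - 1\right) - 150 = \left(-144\right) \left(-77\right) - 150 = 11088 - 150 = 10938$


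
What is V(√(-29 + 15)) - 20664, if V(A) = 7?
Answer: -20657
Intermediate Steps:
V(√(-29 + 15)) - 20664 = 7 - 20664 = -20657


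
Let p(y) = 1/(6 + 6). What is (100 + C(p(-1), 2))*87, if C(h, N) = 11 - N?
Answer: 9483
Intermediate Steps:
p(y) = 1/12
(100 + C(p(-1), 2))*87 = (100 + (11 - 1*2))*87 = (100 + (11 - 2))*87 = (100 + 9)*87 = 109*87 = 9483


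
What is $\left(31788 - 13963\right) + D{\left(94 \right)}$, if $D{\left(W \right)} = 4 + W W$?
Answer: $26665$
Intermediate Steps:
$D{\left(W \right)} = 4 + W^{2}$
$\left(31788 - 13963\right) + D{\left(94 \right)} = \left(31788 - 13963\right) + \left(4 + 94^{2}\right) = 17825 + \left(4 + 8836\right) = 17825 + 8840 = 26665$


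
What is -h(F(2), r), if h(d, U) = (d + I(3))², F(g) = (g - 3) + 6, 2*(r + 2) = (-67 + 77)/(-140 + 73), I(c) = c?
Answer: -64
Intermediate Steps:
r = -139/67 (r = -2 + ((-67 + 77)/(-140 + 73))/2 = -2 + (10/(-67))/2 = -2 + (10*(-1/67))/2 = -2 + (½)*(-10/67) = -2 - 5/67 = -139/67 ≈ -2.0746)
F(g) = 3 + g (F(g) = (-3 + g) + 6 = 3 + g)
h(d, U) = (3 + d)² (h(d, U) = (d + 3)² = (3 + d)²)
-h(F(2), r) = -(3 + (3 + 2))² = -(3 + 5)² = -1*8² = -1*64 = -64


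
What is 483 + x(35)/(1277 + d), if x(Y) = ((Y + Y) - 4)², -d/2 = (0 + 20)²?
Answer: 26083/53 ≈ 492.13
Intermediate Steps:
d = -800 (d = -2*(0 + 20)² = -2*20² = -2*400 = -800)
x(Y) = (-4 + 2*Y)² (x(Y) = (2*Y - 4)² = (-4 + 2*Y)²)
483 + x(35)/(1277 + d) = 483 + (4*(-2 + 35)²)/(1277 - 800) = 483 + (4*33²)/477 = 483 + (4*1089)/477 = 483 + (1/477)*4356 = 483 + 484/53 = 26083/53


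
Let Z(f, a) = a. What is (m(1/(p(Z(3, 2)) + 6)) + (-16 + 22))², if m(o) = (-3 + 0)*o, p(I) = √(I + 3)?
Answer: 28269/961 + 1008*√5/961 ≈ 31.762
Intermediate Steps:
p(I) = √(3 + I)
m(o) = -3*o
(m(1/(p(Z(3, 2)) + 6)) + (-16 + 22))² = (-3/(√(3 + 2) + 6) + (-16 + 22))² = (-3/(√5 + 6) + 6)² = (-3/(6 + √5) + 6)² = (6 - 3/(6 + √5))²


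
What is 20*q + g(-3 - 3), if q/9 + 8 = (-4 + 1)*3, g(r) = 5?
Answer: -3055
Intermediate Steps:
q = -153 (q = -72 + 9*((-4 + 1)*3) = -72 + 9*(-3*3) = -72 + 9*(-9) = -72 - 81 = -153)
20*q + g(-3 - 3) = 20*(-153) + 5 = -3060 + 5 = -3055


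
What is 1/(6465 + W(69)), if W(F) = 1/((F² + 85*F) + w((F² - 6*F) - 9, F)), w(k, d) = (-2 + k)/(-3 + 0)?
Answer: 27542/178059033 ≈ 0.00015468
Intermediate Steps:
w(k, d) = ⅔ - k/3 (w(k, d) = (-2 + k)/(-3) = (-2 + k)*(-⅓) = ⅔ - k/3)
W(F) = 1/(11/3 + 87*F + 2*F²/3) (W(F) = 1/((F² + 85*F) + (⅔ - ((F² - 6*F) - 9)/3)) = 1/((F² + 85*F) + (⅔ - (-9 + F² - 6*F)/3)) = 1/((F² + 85*F) + (⅔ + (3 + 2*F - F²/3))) = 1/((F² + 85*F) + (11/3 + 2*F - F²/3)) = 1/(11/3 + 87*F + 2*F²/3))
1/(6465 + W(69)) = 1/(6465 + 3/(11 + 2*69² + 261*69)) = 1/(6465 + 3/(11 + 2*4761 + 18009)) = 1/(6465 + 3/(11 + 9522 + 18009)) = 1/(6465 + 3/27542) = 1/(178059033/27542) = 27542/178059033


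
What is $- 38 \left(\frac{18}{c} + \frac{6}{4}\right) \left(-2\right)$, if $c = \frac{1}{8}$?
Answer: $11058$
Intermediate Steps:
$c = \frac{1}{8} \approx 0.125$
$- 38 \left(\frac{18}{c} + \frac{6}{4}\right) \left(-2\right) = - 38 \left(18 \frac{1}{\frac{1}{8}} + \frac{6}{4}\right) \left(-2\right) = - 38 \left(18 \cdot 8 + 6 \cdot \frac{1}{4}\right) \left(-2\right) = - 38 \left(144 + \frac{3}{2}\right) \left(-2\right) = \left(-38\right) \frac{291}{2} \left(-2\right) = \left(-5529\right) \left(-2\right) = 11058$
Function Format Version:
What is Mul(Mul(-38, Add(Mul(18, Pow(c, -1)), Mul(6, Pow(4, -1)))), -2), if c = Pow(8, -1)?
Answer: 11058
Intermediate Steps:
c = Rational(1, 8) ≈ 0.12500
Mul(Mul(-38, Add(Mul(18, Pow(c, -1)), Mul(6, Pow(4, -1)))), -2) = Mul(Mul(-38, Add(Mul(18, Pow(Rational(1, 8), -1)), Mul(6, Pow(4, -1)))), -2) = Mul(Mul(-38, Add(Mul(18, 8), Mul(6, Rational(1, 4)))), -2) = Mul(Mul(-38, Add(144, Rational(3, 2))), -2) = Mul(Mul(-38, Rational(291, 2)), -2) = Mul(-5529, -2) = 11058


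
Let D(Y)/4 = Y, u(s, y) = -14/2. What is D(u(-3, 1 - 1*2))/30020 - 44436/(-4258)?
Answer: 166731187/15978145 ≈ 10.435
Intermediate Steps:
u(s, y) = -7 (u(s, y) = -14*½ = -7)
D(Y) = 4*Y
D(u(-3, 1 - 1*2))/30020 - 44436/(-4258) = (4*(-7))/30020 - 44436/(-4258) = -28*1/30020 - 44436*(-1/4258) = -7/7505 + 22218/2129 = 166731187/15978145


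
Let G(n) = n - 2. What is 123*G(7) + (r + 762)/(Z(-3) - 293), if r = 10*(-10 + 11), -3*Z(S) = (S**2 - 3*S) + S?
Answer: 91249/149 ≈ 612.41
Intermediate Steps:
Z(S) = -S**2/3 + 2*S/3 (Z(S) = -((S**2 - 3*S) + S)/3 = -(S**2 - 2*S)/3 = -S**2/3 + 2*S/3)
r = 10 (r = 10*1 = 10)
G(n) = -2 + n
123*G(7) + (r + 762)/(Z(-3) - 293) = 123*(-2 + 7) + (10 + 762)/((1/3)*(-3)*(2 - 1*(-3)) - 293) = 123*5 + 772/((1/3)*(-3)*(2 + 3) - 293) = 615 + 772/((1/3)*(-3)*5 - 293) = 615 + 772/(-5 - 293) = 615 + 772/(-298) = 615 + 772*(-1/298) = 615 - 386/149 = 91249/149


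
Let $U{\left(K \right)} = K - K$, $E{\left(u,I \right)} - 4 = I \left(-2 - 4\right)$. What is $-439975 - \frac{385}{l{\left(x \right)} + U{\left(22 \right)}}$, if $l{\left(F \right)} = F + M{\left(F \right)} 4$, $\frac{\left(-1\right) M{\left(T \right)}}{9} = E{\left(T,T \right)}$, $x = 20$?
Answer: $- \frac{1846135485}{4196} \approx -4.3998 \cdot 10^{5}$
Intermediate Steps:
$E{\left(u,I \right)} = 4 - 6 I$ ($E{\left(u,I \right)} = 4 + I \left(-2 - 4\right) = 4 + I \left(-6\right) = 4 - 6 I$)
$U{\left(K \right)} = 0$
$M{\left(T \right)} = -36 + 54 T$ ($M{\left(T \right)} = - 9 \left(4 - 6 T\right) = -36 + 54 T$)
$l{\left(F \right)} = -144 + 217 F$ ($l{\left(F \right)} = F + \left(-36 + 54 F\right) 4 = F + \left(-144 + 216 F\right) = -144 + 217 F$)
$-439975 - \frac{385}{l{\left(x \right)} + U{\left(22 \right)}} = -439975 - \frac{385}{\left(-144 + 217 \cdot 20\right) + 0} = -439975 - \frac{385}{\left(-144 + 4340\right) + 0} = -439975 - \frac{385}{4196 + 0} = -439975 - \frac{385}{4196} = - \frac{1846135485}{4196}$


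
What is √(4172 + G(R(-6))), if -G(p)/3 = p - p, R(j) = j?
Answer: 2*√1043 ≈ 64.591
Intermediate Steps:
G(p) = 0 (G(p) = -3*(p - p) = -3*0 = 0)
√(4172 + G(R(-6))) = √(4172 + 0) = √4172 = 2*√1043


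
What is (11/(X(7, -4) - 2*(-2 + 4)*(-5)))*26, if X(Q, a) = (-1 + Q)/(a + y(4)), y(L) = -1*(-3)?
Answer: 143/7 ≈ 20.429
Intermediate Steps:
y(L) = 3
X(Q, a) = (-1 + Q)/(3 + a) (X(Q, a) = (-1 + Q)/(a + 3) = (-1 + Q)/(3 + a))
(11/(X(7, -4) - 2*(-2 + 4)*(-5)))*26 = (11/((-1 + 7)/(3 - 4) - 2*(-2 + 4)*(-5)))*26 = (11/(6/(-1) - 2*2*(-5)))*26 = (11/(-1*6 - 4*(-5)))*26 = (11/(-6 + 20))*26 = (11/14)*26 = 143/7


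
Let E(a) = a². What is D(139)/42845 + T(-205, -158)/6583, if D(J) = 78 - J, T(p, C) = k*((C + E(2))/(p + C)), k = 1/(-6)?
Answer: -3641332/2538437715 ≈ -0.0014345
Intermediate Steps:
k = -⅙ ≈ -0.16667
T(p, C) = -(4 + C)/(6*(C + p)) (T(p, C) = -(C + 2²)/(6*(p + C)) = -(C + 4)/(6*(C + p)) = -(4 + C)/(6*(C + p)))
D(139)/42845 + T(-205, -158)/6583 = (78 - 1*139)/42845 + ((-4 - 1*(-158))/(6*(-158 - 205)))/6583 = (78 - 139)*(1/42845) + ((⅙)*(-4 + 158)/(-363))*(1/6583) = -61*1/42845 + ((⅙)*(-1/363)*154)*(1/6583) = -61/42845 - 7/99*1/6583 = -61/42845 - 7/651717 = -3641332/2538437715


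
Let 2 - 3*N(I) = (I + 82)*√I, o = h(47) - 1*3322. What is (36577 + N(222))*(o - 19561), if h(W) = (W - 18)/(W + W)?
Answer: -78677573403/94 + 108982632*√222/47 ≈ -8.0245e+8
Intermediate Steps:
h(W) = (-18 + W)/(2*W) (h(W) = (-18 + W)/((2*W)) = (-18 + W)*(1/(2*W)) = (-18 + W)/(2*W))
o = -312239/94 (o = (½)*(-18 + 47)/47 - 1*3322 = (½)*(1/47)*29 - 3322 = 29/94 - 3322 = -312239/94 ≈ -3321.7)
N(I) = ⅔ - √I*(82 + I)/3 (N(I) = ⅔ - (I + 82)*√I/3 = ⅔ - (82 + I)*√I/3 = ⅔ - √I*(82 + I)/3)
(36577 + N(222))*(o - 19561) = (36577 + (⅔ - 82*√222/3 - 74*√222))*(-312239/94 - 19561) = (36577 + (⅔ - 82*√222/3 - 74*√222))*(-2150973/94) = (36577 + (⅔ - 304*√222/3))*(-2150973/94) = (109733/3 - 304*√222/3)*(-2150973/94) = -78677573403/94 + 108982632*√222/47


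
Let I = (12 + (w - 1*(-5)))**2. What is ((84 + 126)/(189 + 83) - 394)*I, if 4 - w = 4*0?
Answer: -23584239/136 ≈ -1.7341e+5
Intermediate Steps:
w = 4 (w = 4 - 4*0 = 4 - 1*0 = 4 + 0 = 4)
I = 441 (I = (12 + (4 - 1*(-5)))**2 = (12 + (4 + 5))**2 = (12 + 9)**2 = 21**2 = 441)
((84 + 126)/(189 + 83) - 394)*I = ((84 + 126)/(189 + 83) - 394)*441 = (210/272 - 394)*441 = (210*(1/272) - 394)*441 = (105/136 - 394)*441 = -53479/136*441 = -23584239/136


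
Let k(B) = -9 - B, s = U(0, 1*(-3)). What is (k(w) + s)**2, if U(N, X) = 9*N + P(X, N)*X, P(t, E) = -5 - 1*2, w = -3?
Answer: 225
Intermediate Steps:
P(t, E) = -7 (P(t, E) = -5 - 2 = -7)
U(N, X) = -7*X + 9*N (U(N, X) = 9*N - 7*X = -7*X + 9*N)
s = 21 (s = -7*(-3) + 9*0 = -7*(-3) + 0 = 21 + 0 = 21)
(k(w) + s)**2 = ((-9 - 1*(-3)) + 21)**2 = ((-9 + 3) + 21)**2 = (-6 + 21)**2 = 15**2 = 225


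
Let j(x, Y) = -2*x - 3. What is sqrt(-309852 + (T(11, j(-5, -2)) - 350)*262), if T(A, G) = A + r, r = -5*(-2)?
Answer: 445*I*sqrt(2) ≈ 629.33*I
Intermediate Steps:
j(x, Y) = -3 - 2*x
r = 10
T(A, G) = 10 + A (T(A, G) = A + 10 = 10 + A)
sqrt(-309852 + (T(11, j(-5, -2)) - 350)*262) = sqrt(-309852 + ((10 + 11) - 350)*262) = sqrt(-309852 + (21 - 350)*262) = sqrt(-309852 - 329*262) = sqrt(-309852 - 86198) = sqrt(-396050) = 445*I*sqrt(2)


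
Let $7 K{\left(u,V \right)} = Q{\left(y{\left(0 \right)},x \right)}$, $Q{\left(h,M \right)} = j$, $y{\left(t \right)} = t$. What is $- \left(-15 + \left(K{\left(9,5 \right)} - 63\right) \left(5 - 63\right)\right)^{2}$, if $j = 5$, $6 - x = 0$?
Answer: $- \frac{634183489}{49} \approx -1.2943 \cdot 10^{7}$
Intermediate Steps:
$x = 6$ ($x = 6 - 0 = 6 + 0 = 6$)
$Q{\left(h,M \right)} = 5$
$K{\left(u,V \right)} = \frac{5}{7}$ ($K{\left(u,V \right)} = \frac{1}{7} \cdot 5 = \frac{5}{7}$)
$- \left(-15 + \left(K{\left(9,5 \right)} - 63\right) \left(5 - 63\right)\right)^{2} = - \left(-15 + \left(\frac{5}{7} - 63\right) \left(5 - 63\right)\right)^{2} = - \left(-15 - - \frac{25288}{7}\right)^{2} = - \left(-15 + \frac{25288}{7}\right)^{2} = - \left(\frac{25183}{7}\right)^{2} = \left(-1\right) \frac{634183489}{49} = - \frac{634183489}{49}$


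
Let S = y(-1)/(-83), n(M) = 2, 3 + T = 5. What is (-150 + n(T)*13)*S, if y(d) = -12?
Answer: -1488/83 ≈ -17.928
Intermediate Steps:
T = 2 (T = -3 + 5 = 2)
S = 12/83 (S = -12/(-83) = -12*(-1/83) = 12/83 ≈ 0.14458)
(-150 + n(T)*13)*S = (-150 + 2*13)*(12/83) = (-150 + 26)*(12/83) = -124*12/83 = -1488/83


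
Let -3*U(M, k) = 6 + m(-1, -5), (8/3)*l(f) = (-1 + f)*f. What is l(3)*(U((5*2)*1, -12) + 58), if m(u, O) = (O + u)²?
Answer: 99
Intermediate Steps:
l(f) = 3*f*(-1 + f)/8 (l(f) = 3*((-1 + f)*f)/8 = 3*(f*(-1 + f))/8 = 3*f*(-1 + f)/8)
U(M, k) = -14 (U(M, k) = -(6 + (-5 - 1)²)/3 = -(6 + (-6)²)/3 = -(6 + 36)/3 = -⅓*42 = -14)
l(3)*(U((5*2)*1, -12) + 58) = ((3/8)*3*(-1 + 3))*(-14 + 58) = ((3/8)*3*2)*44 = (9/4)*44 = 99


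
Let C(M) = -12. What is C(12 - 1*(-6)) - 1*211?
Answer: -223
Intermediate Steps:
C(12 - 1*(-6)) - 1*211 = -12 - 1*211 = -12 - 211 = -223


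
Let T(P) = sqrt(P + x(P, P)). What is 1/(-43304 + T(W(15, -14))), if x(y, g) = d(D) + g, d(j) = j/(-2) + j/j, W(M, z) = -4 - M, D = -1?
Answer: -86608/3750472905 - I*sqrt(146)/3750472905 ≈ -2.3093e-5 - 3.2217e-9*I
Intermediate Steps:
d(j) = 1 - j/2 (d(j) = j*(-1/2) + 1 = -j/2 + 1 = 1 - j/2)
x(y, g) = 3/2 + g (x(y, g) = (1 - 1/2*(-1)) + g = (1 + 1/2) + g = 3/2 + g)
T(P) = sqrt(3/2 + 2*P) (T(P) = sqrt(P + (3/2 + P)) = sqrt(3/2 + 2*P))
1/(-43304 + T(W(15, -14))) = 1/(-43304 + sqrt(6 + 8*(-4 - 1*15))/2) = 1/(-43304 + sqrt(6 + 8*(-4 - 15))/2) = 1/(-43304 + sqrt(6 + 8*(-19))/2) = 1/(-43304 + sqrt(6 - 152)/2) = 1/(-43304 + sqrt(-146)/2) = 1/(-43304 + (I*sqrt(146))/2) = 1/(-43304 + I*sqrt(146)/2)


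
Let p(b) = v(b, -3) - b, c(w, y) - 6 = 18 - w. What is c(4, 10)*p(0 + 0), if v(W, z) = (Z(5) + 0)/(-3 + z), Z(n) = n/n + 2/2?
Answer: -20/3 ≈ -6.6667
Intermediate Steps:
c(w, y) = 24 - w (c(w, y) = 6 + (18 - w) = 24 - w)
Z(n) = 2 (Z(n) = 1 + 2*(½) = 1 + 1 = 2)
v(W, z) = 2/(-3 + z) (v(W, z) = (2 + 0)/(-3 + z) = 2/(-3 + z))
p(b) = -⅓ - b (p(b) = 2/(-3 - 3) - b = 2/(-6) - b = 2*(-⅙) - b = -⅓ - b)
c(4, 10)*p(0 + 0) = (24 - 1*4)*(-⅓ - (0 + 0)) = (24 - 4)*(-⅓ - 1*0) = 20*(-⅓ + 0) = 20*(-⅓) = -20/3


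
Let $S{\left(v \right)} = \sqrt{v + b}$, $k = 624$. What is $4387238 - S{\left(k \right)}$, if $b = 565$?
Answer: $4387238 - \sqrt{1189} \approx 4.3872 \cdot 10^{6}$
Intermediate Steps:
$S{\left(v \right)} = \sqrt{565 + v}$ ($S{\left(v \right)} = \sqrt{v + 565} = \sqrt{565 + v}$)
$4387238 - S{\left(k \right)} = 4387238 - \sqrt{565 + 624} = 4387238 - \sqrt{1189}$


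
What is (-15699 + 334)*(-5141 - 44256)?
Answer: 758984905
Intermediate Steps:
(-15699 + 334)*(-5141 - 44256) = -15365*(-49397) = 758984905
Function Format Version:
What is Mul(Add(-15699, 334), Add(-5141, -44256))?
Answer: 758984905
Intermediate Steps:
Mul(Add(-15699, 334), Add(-5141, -44256)) = Mul(-15365, -49397) = 758984905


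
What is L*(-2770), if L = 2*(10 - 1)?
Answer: -49860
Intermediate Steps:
L = 18 (L = 2*9 = 18)
L*(-2770) = 18*(-2770) = -49860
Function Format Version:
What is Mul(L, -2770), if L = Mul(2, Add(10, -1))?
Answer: -49860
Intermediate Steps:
L = 18 (L = Mul(2, 9) = 18)
Mul(L, -2770) = Mul(18, -2770) = -49860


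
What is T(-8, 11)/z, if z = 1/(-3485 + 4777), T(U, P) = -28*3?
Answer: -108528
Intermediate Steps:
T(U, P) = -84
z = 1/1292 ≈ 0.00077399
T(-8, 11)/z = -84/1/1292 = -84*1292 = -108528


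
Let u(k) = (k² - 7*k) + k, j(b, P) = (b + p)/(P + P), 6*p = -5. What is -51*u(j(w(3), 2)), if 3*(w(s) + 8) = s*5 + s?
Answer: -46529/192 ≈ -242.34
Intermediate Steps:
p = -⅚ (p = (⅙)*(-5) = -⅚ ≈ -0.83333)
w(s) = -8 + 2*s (w(s) = -8 + (s*5 + s)/3 = -8 + (5*s + s)/3 = -8 + (6*s)/3 = -8 + 2*s)
j(b, P) = (-⅚ + b)/(2*P) (j(b, P) = (b - ⅚)/(P + P) = (-⅚ + b)/((2*P)) = (-⅚ + b)*(1/(2*P)) = (-⅚ + b)/(2*P))
u(k) = k² - 6*k
-51*u(j(w(3), 2)) = -51*(1/12)*(-5 + 6*(-8 + 2*3))/2*(-6 + (1/12)*(-5 + 6*(-8 + 2*3))/2) = -51*(1/12)*(½)*(-5 + 6*(-8 + 6))*(-6 + (1/12)*(½)*(-5 + 6*(-8 + 6))) = -51*(1/12)*(½)*(-5 + 6*(-2))*(-6 + (1/12)*(½)*(-5 + 6*(-2))) = -51*(1/12)*(½)*(-5 - 12)*(-6 + (1/12)*(½)*(-5 - 12)) = -51*(1/12)*(½)*(-17)*(-6 + (1/12)*(½)*(-17)) = -(-289)*(-6 - 17/24)/8 = -(-289)*(-161)/(8*24) = -51*2737/576 = -46529/192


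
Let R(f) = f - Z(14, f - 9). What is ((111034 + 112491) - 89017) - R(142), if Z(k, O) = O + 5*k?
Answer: 134569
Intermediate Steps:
R(f) = -61 (R(f) = f - ((f - 9) + 5*14) = f - ((-9 + f) + 70) = f - (61 + f) = f + (-61 - f) = -61)
((111034 + 112491) - 89017) - R(142) = ((111034 + 112491) - 89017) - 1*(-61) = (223525 - 89017) + 61 = 134508 + 61 = 134569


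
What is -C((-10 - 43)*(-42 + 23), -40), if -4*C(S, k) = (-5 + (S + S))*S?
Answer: 2023063/4 ≈ 5.0577e+5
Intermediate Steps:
C(S, k) = -S*(-5 + 2*S)/4 (C(S, k) = -(-5 + (S + S))*S/4 = -(-5 + 2*S)*S/4 = -S*(-5 + 2*S)/4)
-C((-10 - 43)*(-42 + 23), -40) = -(-10 - 43)*(-42 + 23)*(5 - 2*(-10 - 43)*(-42 + 23))/4 = -(-53*(-19))*(5 - (-106)*(-19))/4 = -1007*(5 - 2*1007)/4 = -1007*(5 - 2014)/4 = -1007*(-2009)/4 = -1*(-2023063/4) = 2023063/4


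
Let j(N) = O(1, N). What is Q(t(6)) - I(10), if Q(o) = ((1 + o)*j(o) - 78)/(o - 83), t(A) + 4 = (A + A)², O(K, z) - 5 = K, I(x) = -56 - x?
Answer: 1510/19 ≈ 79.474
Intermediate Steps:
O(K, z) = 5 + K
j(N) = 6 (j(N) = 5 + 1 = 6)
t(A) = -4 + 4*A² (t(A) = -4 + (A + A)² = -4 + (2*A)² = -4 + 4*A²)
Q(o) = (-72 + 6*o)/(-83 + o) (Q(o) = ((1 + o)*6 - 78)/(o - 83) = ((6 + 6*o) - 78)/(-83 + o) = (-72 + 6*o)/(-83 + o))
Q(t(6)) - I(10) = 6*(-12 + (-4 + 4*6²))/(-83 + (-4 + 4*6²)) - (-56 - 1*10) = 6*(-12 + (-4 + 4*36))/(-83 + (-4 + 4*36)) - (-56 - 10) = 6*(-12 + (-4 + 144))/(-83 + (-4 + 144)) - 1*(-66) = 6*(-12 + 140)/(-83 + 140) + 66 = 6*128/57 + 66 = 6*(1/57)*128 + 66 = 256/19 + 66 = 1510/19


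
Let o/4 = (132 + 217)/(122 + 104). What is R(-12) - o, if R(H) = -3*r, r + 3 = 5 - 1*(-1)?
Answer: -1715/113 ≈ -15.177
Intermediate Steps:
r = 3 (r = -3 + (5 - 1*(-1)) = -3 + (5 + 1) = -3 + 6 = 3)
R(H) = -9 (R(H) = -3*3 = -9)
o = 698/113 (o = 4*((132 + 217)/(122 + 104)) = 4*(349/226) = 698/113 ≈ 6.1770)
R(-12) - o = -9 - 1*698/113 = -9 - 698/113 = -1715/113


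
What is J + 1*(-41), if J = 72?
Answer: 31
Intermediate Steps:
J + 1*(-41) = 72 + 1*(-41) = 72 - 41 = 31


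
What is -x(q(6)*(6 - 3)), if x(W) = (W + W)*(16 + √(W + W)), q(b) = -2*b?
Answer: 1152 + 432*I*√2 ≈ 1152.0 + 610.94*I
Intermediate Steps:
x(W) = 2*W*(16 + √2*√W) (x(W) = (2*W)*(16 + √(2*W)) = (2*W)*(16 + √2*√W) = 2*W*(16 + √2*√W))
-x(q(6)*(6 - 3)) = -(32*((-2*6)*(6 - 3)) + 2*√2*((-2*6)*(6 - 3))^(3/2)) = -(32*(-12*3) + 2*√2*(-12*3)^(3/2)) = -(32*(-36) + 2*√2*(-36)^(3/2)) = -(-1152 + 2*√2*(-216*I)) = -(-1152 - 432*I*√2) = 1152 + 432*I*√2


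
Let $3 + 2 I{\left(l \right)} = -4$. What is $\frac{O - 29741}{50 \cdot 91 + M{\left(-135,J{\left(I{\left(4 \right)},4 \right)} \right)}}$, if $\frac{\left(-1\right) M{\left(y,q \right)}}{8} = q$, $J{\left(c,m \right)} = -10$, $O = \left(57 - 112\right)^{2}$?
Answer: $- \frac{13358}{2315} \approx -5.7702$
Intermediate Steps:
$O = 3025$ ($O = \left(-55\right)^{2} = 3025$)
$I{\left(l \right)} = - \frac{7}{2}$ ($I{\left(l \right)} = - \frac{3}{2} + \frac{1}{2} \left(-4\right) = - \frac{3}{2} - 2 = - \frac{7}{2}$)
$M{\left(y,q \right)} = - 8 q$
$\frac{O - 29741}{50 \cdot 91 + M{\left(-135,J{\left(I{\left(4 \right)},4 \right)} \right)}} = \frac{3025 - 29741}{50 \cdot 91 - -80} = - \frac{26716}{4550 + 80} = - \frac{26716}{4630} = \left(-26716\right) \frac{1}{4630} = - \frac{13358}{2315}$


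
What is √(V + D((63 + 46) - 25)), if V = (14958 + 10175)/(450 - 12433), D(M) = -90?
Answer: I*√13224474749/11983 ≈ 9.5967*I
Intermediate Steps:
V = -25133/11983 (V = 25133/(-11983) = 25133*(-1/11983) = -25133/11983 ≈ -2.0974)
√(V + D((63 + 46) - 25)) = √(-25133/11983 - 90) = √(-1103603/11983) = I*√13224474749/11983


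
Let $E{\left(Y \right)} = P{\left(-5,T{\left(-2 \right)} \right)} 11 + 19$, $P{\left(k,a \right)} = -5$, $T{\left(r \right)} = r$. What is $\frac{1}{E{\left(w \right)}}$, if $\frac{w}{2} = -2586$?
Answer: $- \frac{1}{36} \approx -0.027778$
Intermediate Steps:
$w = -5172$ ($w = 2 \left(-2586\right) = -5172$)
$E{\left(Y \right)} = -36$ ($E{\left(Y \right)} = \left(-5\right) 11 + 19 = -55 + 19 = -36$)
$\frac{1}{E{\left(w \right)}} = \frac{1}{-36} = - \frac{1}{36}$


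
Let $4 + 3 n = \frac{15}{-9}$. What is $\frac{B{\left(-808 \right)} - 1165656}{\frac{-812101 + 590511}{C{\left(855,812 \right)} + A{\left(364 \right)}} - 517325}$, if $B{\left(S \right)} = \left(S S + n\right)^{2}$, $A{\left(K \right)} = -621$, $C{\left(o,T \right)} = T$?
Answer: $- \frac{1318833967383499}{1604296773} \approx -8.2206 \cdot 10^{5}$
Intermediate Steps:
$n = - \frac{17}{9}$ ($n = - \frac{4}{3} + \frac{15 \frac{1}{-9}}{3} = - \frac{4}{3} + \frac{15 \left(- \frac{1}{9}\right)}{3} = - \frac{4}{3} + \frac{1}{3} \left(- \frac{5}{3}\right) = - \frac{4}{3} - \frac{5}{9} = - \frac{17}{9} \approx -1.8889$)
$B{\left(S \right)} = \left(- \frac{17}{9} + S^{2}\right)^{2}$ ($B{\left(S \right)} = \left(S S - \frac{17}{9}\right)^{2} = \left(S^{2} - \frac{17}{9}\right)^{2} = \left(- \frac{17}{9} + S^{2}\right)^{2}$)
$\frac{B{\left(-808 \right)} - 1165656}{\frac{-812101 + 590511}{C{\left(855,812 \right)} + A{\left(364 \right)}} - 517325} = \frac{\frac{\left(-17 + 9 \left(-808\right)^{2}\right)^{2}}{81} - 1165656}{\frac{-812101 + 590511}{812 - 621} - 517325} = \frac{\frac{\left(-17 + 9 \cdot 652864\right)^{2}}{81} - 1165656}{- \frac{221590}{191} - 517325} = \frac{\frac{\left(-17 + 5875776\right)^{2}}{81} - 1165656}{\left(-221590\right) \frac{1}{191} - 517325} = \frac{\frac{5875759^{2}}{81} - 1165656}{- \frac{221590}{191} - 517325} = \frac{\frac{1}{81} \cdot 34524543826081 - 1165656}{- \frac{99030665}{191}} = \left(\frac{34524543826081}{81} - 1165656\right) \left(- \frac{191}{99030665}\right) = \frac{34524449407945}{81} \left(- \frac{191}{99030665}\right) = - \frac{1318833967383499}{1604296773}$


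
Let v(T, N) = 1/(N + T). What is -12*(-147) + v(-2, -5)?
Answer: 12347/7 ≈ 1763.9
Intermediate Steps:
-12*(-147) + v(-2, -5) = -12*(-147) + 1/(-5 - 2) = 1764 + 1/(-7) = 1764 - ⅐ = 12347/7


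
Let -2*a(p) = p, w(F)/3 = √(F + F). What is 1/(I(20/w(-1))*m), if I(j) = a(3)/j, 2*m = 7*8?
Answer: 5*I*√2/63 ≈ 0.11224*I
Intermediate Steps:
w(F) = 3*√2*√F (w(F) = 3*√(F + F) = 3*√(2*F) = 3*(√2*√F) = 3*√2*√F)
a(p) = -p/2
m = 28 (m = (7*8)/2 = (½)*56 = 28)
I(j) = -3/(2*j) (I(j) = (-½*3)/j = -3/(2*j))
1/(I(20/w(-1))*m) = 1/(-3*3*I*√2/20/2*28) = 1/(-9*I*√2/40*28) = 1/(-63*I*√2/10) = 5*I*√2/63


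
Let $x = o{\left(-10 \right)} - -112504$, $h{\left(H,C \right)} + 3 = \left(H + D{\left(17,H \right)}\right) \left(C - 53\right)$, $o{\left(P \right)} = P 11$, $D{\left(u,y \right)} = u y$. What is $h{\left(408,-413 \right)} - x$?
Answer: $-3534701$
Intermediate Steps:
$o{\left(P \right)} = 11 P$
$h{\left(H,C \right)} = -3 + 18 H \left(-53 + C\right)$ ($h{\left(H,C \right)} = -3 + \left(H + 17 H\right) \left(C - 53\right) = -3 + 18 H \left(-53 + C\right)$)
$x = 112394$ ($x = 11 \left(-10\right) - -112504 = -110 + 112504 = 112394$)
$h{\left(408,-413 \right)} - x = \left(-3 - 389232 + 18 \left(-413\right) 408\right) - 112394 = \left(-3 - 389232 - 3033072\right) - 112394 = -3422307 - 112394 = -3534701$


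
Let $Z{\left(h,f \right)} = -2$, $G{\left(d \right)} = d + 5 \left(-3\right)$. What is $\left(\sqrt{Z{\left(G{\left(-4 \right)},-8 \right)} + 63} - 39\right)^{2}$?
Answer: $\left(39 - \sqrt{61}\right)^{2} \approx 972.8$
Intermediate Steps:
$G{\left(d \right)} = -15 + d$ ($G{\left(d \right)} = d - 15 = -15 + d$)
$\left(\sqrt{Z{\left(G{\left(-4 \right)},-8 \right)} + 63} - 39\right)^{2} = \left(\sqrt{-2 + 63} - 39\right)^{2} = \left(\sqrt{61} - 39\right)^{2} = \left(-39 + \sqrt{61}\right)^{2}$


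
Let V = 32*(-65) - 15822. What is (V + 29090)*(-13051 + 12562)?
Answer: -5470932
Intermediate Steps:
V = -17902 (V = -2080 - 15822 = -17902)
(V + 29090)*(-13051 + 12562) = (-17902 + 29090)*(-13051 + 12562) = 11188*(-489) = -5470932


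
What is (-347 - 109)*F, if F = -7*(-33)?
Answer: -105336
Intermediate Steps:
F = 231
(-347 - 109)*F = (-347 - 109)*231 = -456*231 = -105336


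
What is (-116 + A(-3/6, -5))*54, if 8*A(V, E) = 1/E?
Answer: -125307/20 ≈ -6265.4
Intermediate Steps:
A(V, E) = 1/(8*E)
(-116 + A(-3/6, -5))*54 = (-116 + (1/8)/(-5))*54 = (-116 + (1/8)*(-1/5))*54 = (-116 - 1/40)*54 = -4641/40*54 = -125307/20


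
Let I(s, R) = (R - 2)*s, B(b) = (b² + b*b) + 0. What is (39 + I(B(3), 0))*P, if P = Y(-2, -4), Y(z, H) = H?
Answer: -12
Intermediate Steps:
B(b) = 2*b² (B(b) = (b² + b²) + 0 = 2*b² + 0 = 2*b²)
I(s, R) = s*(-2 + R) (I(s, R) = (-2 + R)*s = s*(-2 + R))
P = -4
(39 + I(B(3), 0))*P = (39 + (2*3²)*(-2 + 0))*(-4) = (39 + (2*9)*(-2))*(-4) = (39 + 18*(-2))*(-4) = (39 - 36)*(-4) = 3*(-4) = -12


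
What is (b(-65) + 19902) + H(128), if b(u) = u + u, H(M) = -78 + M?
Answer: 19822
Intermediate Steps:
b(u) = 2*u
(b(-65) + 19902) + H(128) = (2*(-65) + 19902) + (-78 + 128) = (-130 + 19902) + 50 = 19772 + 50 = 19822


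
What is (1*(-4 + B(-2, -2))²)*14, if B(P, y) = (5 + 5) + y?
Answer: 224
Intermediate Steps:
B(P, y) = 10 + y
(1*(-4 + B(-2, -2))²)*14 = (1*(-4 + (10 - 2))²)*14 = (1*(-4 + 8)²)*14 = (1*4²)*14 = (1*16)*14 = 16*14 = 224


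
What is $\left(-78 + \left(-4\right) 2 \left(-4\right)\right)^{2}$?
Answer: $2116$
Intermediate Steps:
$\left(-78 + \left(-4\right) 2 \left(-4\right)\right)^{2} = \left(-78 - -32\right)^{2} = \left(-78 + 32\right)^{2} = \left(-46\right)^{2} = 2116$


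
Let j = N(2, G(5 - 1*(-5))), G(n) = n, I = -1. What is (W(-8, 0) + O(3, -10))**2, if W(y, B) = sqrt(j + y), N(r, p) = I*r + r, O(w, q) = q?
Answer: 92 - 40*I*sqrt(2) ≈ 92.0 - 56.569*I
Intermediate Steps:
N(r, p) = 0 (N(r, p) = -r + r = 0)
j = 0
W(y, B) = sqrt(y) (W(y, B) = sqrt(0 + y) = sqrt(y))
(W(-8, 0) + O(3, -10))**2 = (sqrt(-8) - 10)**2 = (2*I*sqrt(2) - 10)**2 = (-10 + 2*I*sqrt(2))**2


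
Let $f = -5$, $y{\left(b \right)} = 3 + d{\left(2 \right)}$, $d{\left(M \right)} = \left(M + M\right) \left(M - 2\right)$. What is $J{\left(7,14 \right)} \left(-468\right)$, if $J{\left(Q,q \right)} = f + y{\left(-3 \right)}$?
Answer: $936$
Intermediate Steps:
$d{\left(M \right)} = 2 M \left(-2 + M\right)$
$y{\left(b \right)} = 3$ ($y{\left(b \right)} = 3 + 2 \cdot 2 \left(-2 + 2\right) = 3 + 2 \cdot 2 \cdot 0 = 3 + 0 = 3$)
$J{\left(Q,q \right)} = -2$ ($J{\left(Q,q \right)} = -5 + 3 = -2$)
$J{\left(7,14 \right)} \left(-468\right) = \left(-2\right) \left(-468\right) = 936$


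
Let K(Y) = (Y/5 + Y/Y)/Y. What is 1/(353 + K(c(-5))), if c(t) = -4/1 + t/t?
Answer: 15/5293 ≈ 0.0028339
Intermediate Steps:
c(t) = -3 (c(t) = -4*1 + 1 = -4 + 1 = -3)
K(Y) = (1 + Y/5)/Y (K(Y) = (Y*(⅕) + 1)/Y = (Y/5 + 1)/Y = (1 + Y/5)/Y)
1/(353 + K(c(-5))) = 1/(353 + (⅕)*(5 - 3)/(-3)) = 1/(353 + (⅕)*(-⅓)*2) = 1/(353 - 2/15) = 1/(5293/15) = 15/5293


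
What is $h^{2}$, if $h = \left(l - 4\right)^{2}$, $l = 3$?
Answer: $1$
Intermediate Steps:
$h = 1$ ($h = \left(3 - 4\right)^{2} = \left(-1\right)^{2} = 1$)
$h^{2} = 1^{2} = 1$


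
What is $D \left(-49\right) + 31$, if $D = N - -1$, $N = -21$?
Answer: $1011$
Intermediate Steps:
$D = -20$ ($D = -21 - -1 = -21 + 1 = -20$)
$D \left(-49\right) + 31 = \left(-20\right) \left(-49\right) + 31 = 980 + 31 = 1011$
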